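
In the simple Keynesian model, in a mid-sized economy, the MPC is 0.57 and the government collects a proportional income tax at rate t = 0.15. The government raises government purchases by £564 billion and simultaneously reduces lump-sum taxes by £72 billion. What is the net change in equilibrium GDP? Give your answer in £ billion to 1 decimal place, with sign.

Expenditure multiplier = 1/(1 − c(1−t)) = 1/(1 − 0.57×0.85) = 1/0.5155 ≈ 1.94.
ΔG contributes k·ΔG = (+£564 billion) / 0.5155 ≈ +£1,094.1 billion.
ΔT of −£72 billion changes first-round spending by −c·ΔT = +£41.04 billion, contributing k·(−c·ΔT) = (+£41.04 billion) / 0.5155 ≈ +£79.6 billion.
Net ΔY = k(ΔG − c·ΔT) = (+£605.04 billion) / 0.5155 ≈ +£1,173.7 billion.

+£1,173.7 billion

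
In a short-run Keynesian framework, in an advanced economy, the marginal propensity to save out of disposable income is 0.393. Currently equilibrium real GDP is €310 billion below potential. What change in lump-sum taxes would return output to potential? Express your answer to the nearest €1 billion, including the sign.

−€201 billion

MPC = 1 − MPS = 1 − 0.393 = 0.607.
Spending multiplier = 1/(1 − MPC) = 1/(1 − 0.607) = 1/0.393 ≈ 2.545.
Tax multiplier = −c·k = −0.607/0.393 ≈ −1.545. Need ΔY = +€310 billion, so ΔT = ΔY/(−c·k) = −(+€310 billion) × 0.393 / 0.607 ≈ −€201 billion.
The government should cut lump-sum taxes by €201 billion.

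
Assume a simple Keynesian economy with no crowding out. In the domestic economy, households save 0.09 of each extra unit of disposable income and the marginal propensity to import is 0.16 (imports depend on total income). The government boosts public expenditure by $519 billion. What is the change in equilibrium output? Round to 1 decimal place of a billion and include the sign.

MPC = 1 − MPS = 1 − 0.09 = 0.91.
Expenditure multiplier = 1/(1 − c + m) = 1/(1 − 0.91 + 0.16) = 1/0.25 = 4.
ΔY = k × ΔG = (+$519 billion) / 0.25 = +$2,076 billion.

+$2,076.0 billion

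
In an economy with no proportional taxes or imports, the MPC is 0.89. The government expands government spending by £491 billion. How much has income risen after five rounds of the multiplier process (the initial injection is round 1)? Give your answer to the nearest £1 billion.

Round 1 adds ΔG = £491 billion; each later round is MPC = 0.89 times the previous.
After 5 rounds: 491 + 436.99 + 388.9211 + 346.139779 + 308.06440331 = ΔG·(1 − c^5)/(1 − c) = 491 × (1 − 0.5584059449)/0.11 ≈ £1,971 billion.

£1,971 billion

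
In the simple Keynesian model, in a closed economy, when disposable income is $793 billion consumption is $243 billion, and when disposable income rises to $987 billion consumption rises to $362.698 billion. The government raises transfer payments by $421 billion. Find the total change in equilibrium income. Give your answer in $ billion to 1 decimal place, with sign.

MPC = ΔC/ΔYd = (362.698 − 243)/(987 − 793) = 119.698/194 = 0.617.
The transfer change shifts disposable income by +$421 billion, so first-round consumption changes by c·ΔTR = 0.617 × (+$421 billion) = +$259.757 billion.
Expenditure multiplier = 1/(1 − MPC) = 1/(1 − 0.617) = 1/0.383 ≈ 2.611.
The transfer multiplier is c × k ≈ 1.611, so ΔY = k × (c·ΔTR) = (+$259.757 billion) / 0.383 ≈ +$678.2 billion.

+$678.2 billion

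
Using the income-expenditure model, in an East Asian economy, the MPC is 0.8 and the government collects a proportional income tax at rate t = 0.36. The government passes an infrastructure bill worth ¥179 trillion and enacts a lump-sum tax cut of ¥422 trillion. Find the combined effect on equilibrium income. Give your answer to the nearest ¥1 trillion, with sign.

+¥1,059 trillion

Expenditure multiplier = 1/(1 − c(1−t)) = 1/(1 − 0.8×0.64) = 1/0.488 ≈ 2.049.
ΔG contributes k·ΔG = (+¥179 trillion) / 0.488 ≈ +¥366.8 trillion.
ΔT of −¥422 trillion changes first-round spending by −c·ΔT = +¥337.6 trillion, contributing k·(−c·ΔT) = (+¥337.6 trillion) / 0.488 ≈ +¥691.8 trillion.
Net ΔY = k(ΔG − c·ΔT) = (+¥516.6 trillion) / 0.488 ≈ +¥1,059 trillion.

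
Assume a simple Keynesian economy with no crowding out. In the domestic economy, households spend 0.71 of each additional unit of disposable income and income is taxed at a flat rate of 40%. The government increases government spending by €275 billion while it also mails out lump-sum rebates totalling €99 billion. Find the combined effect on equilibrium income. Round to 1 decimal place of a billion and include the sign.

Expenditure multiplier = 1/(1 − c(1−t)) = 1/(1 − 0.71×0.6) = 1/0.574 ≈ 1.742.
ΔG contributes k·ΔG = (+€275 billion) / 0.574 ≈ +€479.1 billion.
ΔT of −€99 billion changes first-round spending by −c·ΔT = +€70.29 billion, contributing k·(−c·ΔT) = (+€70.29 billion) / 0.574 ≈ +€122.5 billion.
Net ΔY = k(ΔG − c·ΔT) = (+€345.29 billion) / 0.574 ≈ +€601.6 billion.

+€601.6 billion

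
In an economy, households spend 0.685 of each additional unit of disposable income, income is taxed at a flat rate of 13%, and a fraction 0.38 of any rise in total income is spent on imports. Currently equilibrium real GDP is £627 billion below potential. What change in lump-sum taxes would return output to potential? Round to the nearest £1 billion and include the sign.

−£718 billion

Spending multiplier = 1/(1 − c(1−t) + m) = 1/(1 − 0.685×0.87 + 0.38) = 1/0.78405 ≈ 1.275.
Tax multiplier = −c·k = −0.685/0.78405 ≈ −0.874. Need ΔY = +£627 billion, so ΔT = ΔY/(−c·k) = −(+£627 billion) × 0.78405 / 0.685 ≈ −£718 billion.
The government should cut lump-sum taxes by £718 billion.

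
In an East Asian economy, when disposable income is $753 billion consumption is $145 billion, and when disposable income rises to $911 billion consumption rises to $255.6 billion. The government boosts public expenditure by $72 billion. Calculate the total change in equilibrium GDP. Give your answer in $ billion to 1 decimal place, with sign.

+$240.0 billion

MPC = ΔC/ΔYd = (255.6 − 145)/(911 − 753) = 110.6/158 = 0.7.
Expenditure multiplier = 1/(1 − MPC) = 1/(1 − 0.7) = 1/0.3 ≈ 3.333.
ΔY = k × ΔG = (+$72 billion) / 0.3 = +$240 billion.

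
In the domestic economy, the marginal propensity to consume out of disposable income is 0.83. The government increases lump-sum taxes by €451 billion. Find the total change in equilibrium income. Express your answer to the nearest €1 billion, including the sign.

−€2,202 billion

A lump-sum tax change of +€451 billion shifts disposable income by −€451 billion; first-round consumption changes by −c × ΔT = −0.83 × (+€451 billion) = −€374.33 billion.
Expenditure multiplier = 1/(1 − MPC) = 1/(1 − 0.83) = 1/0.17 ≈ 5.882.
The tax multiplier is −c × k ≈ −4.882, so ΔY = k × (−c·ΔT) = (−€374.33 billion) / 0.17 ≈ −€2,202 billion.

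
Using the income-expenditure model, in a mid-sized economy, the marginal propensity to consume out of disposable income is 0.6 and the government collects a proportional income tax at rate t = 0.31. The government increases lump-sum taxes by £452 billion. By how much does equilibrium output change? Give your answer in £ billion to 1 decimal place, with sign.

A lump-sum tax change of +£452 billion shifts disposable income by −£452 billion; first-round consumption changes by −c × ΔT = −0.6 × (+£452 billion) = −£271.2 billion.
Expenditure multiplier = 1/(1 − c(1−t)) = 1/(1 − 0.6×0.69) = 1/0.586 ≈ 1.706.
The tax multiplier is −c × k ≈ −1.024, so ΔY = k × (−c·ΔT) = (−£271.2 billion) / 0.586 ≈ −£462.8 billion.

−£462.8 billion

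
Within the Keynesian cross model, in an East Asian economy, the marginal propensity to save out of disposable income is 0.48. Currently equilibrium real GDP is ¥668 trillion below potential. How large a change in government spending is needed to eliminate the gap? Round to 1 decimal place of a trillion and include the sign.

+¥320.6 trillion

MPC = 1 − MPS = 1 − 0.48 = 0.52.
Spending multiplier = 1/(1 − MPC) = 1/(1 − 0.52) = 1/0.48 ≈ 2.083.
Need ΔY = +¥668 trillion, so ΔG = ΔY/k = (+¥668 trillion) × 0.48 ≈ +¥320.6 trillion.
The government should increase government spending by ¥320.6 trillion.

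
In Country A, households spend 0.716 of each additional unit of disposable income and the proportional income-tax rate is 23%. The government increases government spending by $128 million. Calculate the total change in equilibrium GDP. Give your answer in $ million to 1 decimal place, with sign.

+$285.3 million

Spending multiplier = 1/(1 − c(1−t)) = 1/(1 − 0.716×0.77) = 1/0.44868 ≈ 2.229.
ΔY = k × ΔG = (+$128 million) / 0.44868 ≈ +$285.3 million.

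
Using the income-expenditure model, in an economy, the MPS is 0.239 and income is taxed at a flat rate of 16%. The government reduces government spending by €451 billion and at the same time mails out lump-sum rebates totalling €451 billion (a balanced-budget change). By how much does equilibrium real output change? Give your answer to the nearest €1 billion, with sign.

−€299 billion

MPC = 1 − MPS = 1 − 0.239 = 0.761.
Expenditure multiplier = 1/(1 − c(1−t)) = 1/(1 − 0.761×0.84) = 1/0.36076 ≈ 2.772.
ΔG contributes k·ΔG = (−€451 billion) / 0.36076 ≈ −€1,250.1 billion.
ΔT of −€451 billion changes first-round spending by −c·ΔT = +€343.211 billion, contributing k·(−c·ΔT) = (+€343.211 billion) / 0.36076 ≈ +€951.4 billion.
Net ΔY = k(ΔG − c·ΔT) = (−€107.789 billion) / 0.36076 ≈ −€299 billion.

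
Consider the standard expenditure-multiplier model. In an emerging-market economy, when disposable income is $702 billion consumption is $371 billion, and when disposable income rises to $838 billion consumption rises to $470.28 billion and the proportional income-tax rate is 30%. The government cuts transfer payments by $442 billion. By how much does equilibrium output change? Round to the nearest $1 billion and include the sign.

MPC = ΔC/ΔYd = (470.28 − 371)/(838 − 702) = 99.28/136 = 0.73.
The transfer change shifts disposable income by −$442 billion, so first-round consumption changes by c·ΔTR = 0.73 × (−$442 billion) = −$322.66 billion.
Expenditure multiplier = 1/(1 − c(1−t)) = 1/(1 − 0.73×0.7) = 1/0.489 ≈ 2.045.
The transfer multiplier is c × k ≈ 1.493, so ΔY = k × (c·ΔTR) = (−$322.66 billion) / 0.489 ≈ −$660 billion.

−$660 billion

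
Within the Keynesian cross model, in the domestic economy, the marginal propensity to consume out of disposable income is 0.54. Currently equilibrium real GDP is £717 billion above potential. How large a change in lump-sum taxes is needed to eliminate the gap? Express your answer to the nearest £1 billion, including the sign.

Spending multiplier = 1/(1 − MPC) = 1/(1 − 0.54) = 1/0.46 ≈ 2.174.
Tax multiplier = −c·k = −0.54/0.46 ≈ −1.174. Need ΔY = −£717 billion, so ΔT = ΔY/(−c·k) = −(−£717 billion) × 0.46 / 0.54 ≈ +£611 billion.
The government should raise lump-sum taxes by £611 billion.

+£611 billion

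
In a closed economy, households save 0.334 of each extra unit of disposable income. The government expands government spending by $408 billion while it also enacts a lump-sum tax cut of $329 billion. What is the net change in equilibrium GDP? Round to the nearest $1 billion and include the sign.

+$1,878 billion

MPC = 1 − MPS = 1 − 0.334 = 0.666.
Expenditure multiplier = 1/(1 − MPC) = 1/(1 − 0.666) = 1/0.334 ≈ 2.994.
ΔG contributes k·ΔG = (+$408 billion) / 0.334 ≈ +$1,221.6 billion.
ΔT of −$329 billion changes first-round spending by −c·ΔT = +$219.114 billion, contributing k·(−c·ΔT) = (+$219.114 billion) / 0.334 ≈ +$656 billion.
Net ΔY = k(ΔG − c·ΔT) = (+$627.114 billion) / 0.334 ≈ +$1,878 billion.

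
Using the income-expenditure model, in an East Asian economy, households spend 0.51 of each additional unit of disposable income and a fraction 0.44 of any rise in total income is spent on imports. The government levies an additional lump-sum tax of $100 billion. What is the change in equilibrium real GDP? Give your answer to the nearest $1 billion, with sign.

−$55 billion

A lump-sum tax change of +$100 billion shifts disposable income by −$100 billion; first-round consumption changes by −c × ΔT = −0.51 × (+$100 billion) = −$51 billion.
Expenditure multiplier = 1/(1 − c + m) = 1/(1 − 0.51 + 0.44) = 1/0.93 ≈ 1.075.
The tax multiplier is −c × k ≈ −0.548, so ΔY = k × (−c·ΔT) = (−$51 billion) / 0.93 ≈ −$55 billion.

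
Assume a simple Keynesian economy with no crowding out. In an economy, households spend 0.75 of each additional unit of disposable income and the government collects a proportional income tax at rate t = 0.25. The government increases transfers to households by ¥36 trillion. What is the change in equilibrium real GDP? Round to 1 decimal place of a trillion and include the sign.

+¥61.7 trillion

The transfer change shifts disposable income by +¥36 trillion, so first-round consumption changes by c·ΔTR = 0.75 × (+¥36 trillion) = +¥27 trillion.
Expenditure multiplier = 1/(1 − c(1−t)) = 1/(1 − 0.75×0.75) = 1/0.4375 ≈ 2.286.
The transfer multiplier is c × k ≈ 1.714, so ΔY = k × (c·ΔTR) = (+¥27 trillion) / 0.4375 ≈ +¥61.7 trillion.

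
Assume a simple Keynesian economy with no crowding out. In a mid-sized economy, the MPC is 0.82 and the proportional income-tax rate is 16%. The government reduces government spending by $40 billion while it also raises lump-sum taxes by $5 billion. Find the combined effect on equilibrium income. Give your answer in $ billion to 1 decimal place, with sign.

−$141.7 billion

Expenditure multiplier = 1/(1 − c(1−t)) = 1/(1 − 0.82×0.84) = 1/0.3112 ≈ 3.213.
ΔG contributes k·ΔG = (−$40 billion) / 0.3112 ≈ −$128.5 billion.
ΔT of +$5 billion changes first-round spending by −c·ΔT = −$4.1 billion, contributing k·(−c·ΔT) = (−$4.1 billion) / 0.3112 ≈ −$13.2 billion.
Net ΔY = k(ΔG − c·ΔT) = (−$44.1 billion) / 0.3112 ≈ −$141.7 billion.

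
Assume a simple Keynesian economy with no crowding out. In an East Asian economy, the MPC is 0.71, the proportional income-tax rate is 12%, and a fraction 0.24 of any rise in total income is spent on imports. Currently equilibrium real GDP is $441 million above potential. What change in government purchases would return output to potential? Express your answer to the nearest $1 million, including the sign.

−$271 million

Spending multiplier = 1/(1 − c(1−t) + m) = 1/(1 − 0.71×0.88 + 0.24) = 1/0.6152 ≈ 1.625.
Need ΔY = −$441 million, so ΔG = ΔY/k = (−$441 million) × 0.6152 ≈ −$271 million.
The government should cut government purchases by $271 million.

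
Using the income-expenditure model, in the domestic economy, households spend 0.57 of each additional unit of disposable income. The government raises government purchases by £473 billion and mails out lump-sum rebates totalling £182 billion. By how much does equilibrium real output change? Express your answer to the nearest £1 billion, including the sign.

Expenditure multiplier = 1/(1 − MPC) = 1/(1 − 0.57) = 1/0.43 ≈ 2.326.
ΔG contributes k·ΔG = (+£473 billion) / 0.43 = +£1,100 billion.
ΔT of −£182 billion changes first-round spending by −c·ΔT = +£103.74 billion, contributing k·(−c·ΔT) = (+£103.74 billion) / 0.43 ≈ +£241.3 billion.
Net ΔY = k(ΔG − c·ΔT) = (+£576.74 billion) / 0.43 ≈ +£1,341 billion.

+£1,341 billion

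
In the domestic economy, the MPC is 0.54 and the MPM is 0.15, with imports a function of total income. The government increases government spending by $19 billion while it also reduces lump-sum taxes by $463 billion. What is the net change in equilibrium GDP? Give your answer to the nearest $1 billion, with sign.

+$441 billion

Expenditure multiplier = 1/(1 − c + m) = 1/(1 − 0.54 + 0.15) = 1/0.61 ≈ 1.639.
ΔG contributes k·ΔG = (+$19 billion) / 0.61 ≈ +$31.1 billion.
ΔT of −$463 billion changes first-round spending by −c·ΔT = +$250.02 billion, contributing k·(−c·ΔT) = (+$250.02 billion) / 0.61 ≈ +$409.9 billion.
Net ΔY = k(ΔG − c·ΔT) = (+$269.02 billion) / 0.61 ≈ +$441 billion.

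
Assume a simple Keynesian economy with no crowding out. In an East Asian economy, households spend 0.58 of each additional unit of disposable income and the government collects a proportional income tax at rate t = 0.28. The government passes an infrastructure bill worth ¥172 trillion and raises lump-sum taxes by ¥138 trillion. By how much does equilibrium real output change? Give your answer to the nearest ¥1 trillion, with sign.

Expenditure multiplier = 1/(1 − c(1−t)) = 1/(1 − 0.58×0.72) = 1/0.5824 ≈ 1.717.
ΔG contributes k·ΔG = (+¥172 trillion) / 0.5824 ≈ +¥295.3 trillion.
ΔT of +¥138 trillion changes first-round spending by −c·ΔT = −¥80.04 trillion, contributing k·(−c·ΔT) = (−¥80.04 trillion) / 0.5824 ≈ −¥137.4 trillion.
Net ΔY = k(ΔG − c·ΔT) = (+¥91.96 trillion) / 0.5824 ≈ +¥158 trillion.

+¥158 trillion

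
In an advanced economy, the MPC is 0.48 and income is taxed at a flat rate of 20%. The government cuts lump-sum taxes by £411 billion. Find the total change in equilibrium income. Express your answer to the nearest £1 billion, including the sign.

+£320 billion

A lump-sum tax change of −£411 billion shifts disposable income by +£411 billion; first-round consumption changes by −c × ΔT = −0.48 × (−£411 billion) = +£197.28 billion.
Expenditure multiplier = 1/(1 − c(1−t)) = 1/(1 − 0.48×0.8) = 1/0.616 ≈ 1.623.
The tax multiplier is −c × k ≈ −0.779, so ΔY = k × (−c·ΔT) = (+£197.28 billion) / 0.616 ≈ +£320 billion.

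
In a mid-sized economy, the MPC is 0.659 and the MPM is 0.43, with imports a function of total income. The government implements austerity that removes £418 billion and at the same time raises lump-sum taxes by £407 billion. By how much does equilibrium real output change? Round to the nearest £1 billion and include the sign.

−£890 billion

Expenditure multiplier = 1/(1 − c + m) = 1/(1 − 0.659 + 0.43) = 1/0.771 ≈ 1.297.
ΔG contributes k·ΔG = (−£418 billion) / 0.771 ≈ −£542.2 billion.
ΔT of +£407 billion changes first-round spending by −c·ΔT = −£268.213 billion, contributing k·(−c·ΔT) = (−£268.213 billion) / 0.771 ≈ −£347.9 billion.
Net ΔY = k(ΔG − c·ΔT) = (−£686.213 billion) / 0.771 ≈ −£890 billion.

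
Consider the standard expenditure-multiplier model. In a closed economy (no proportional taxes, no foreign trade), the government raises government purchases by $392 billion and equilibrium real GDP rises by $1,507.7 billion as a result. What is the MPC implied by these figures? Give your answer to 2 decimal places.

0.74

Implied spending multiplier k = ΔY/ΔG = 1,507.7/392 ≈ 3.8462.
Since k = 1/(1 − MPC), MPC = 1 − 1/k = 1 − ΔG/ΔY = 1 − 392/1,507.7 ≈ 0.74.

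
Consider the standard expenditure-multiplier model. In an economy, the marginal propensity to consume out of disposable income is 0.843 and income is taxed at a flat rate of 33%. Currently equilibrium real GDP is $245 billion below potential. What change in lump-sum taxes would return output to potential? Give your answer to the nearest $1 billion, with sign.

Spending multiplier = 1/(1 − c(1−t)) = 1/(1 − 0.843×0.67) = 1/0.43519 ≈ 2.298.
Tax multiplier = −c·k = −0.843/0.43519 ≈ −1.937. Need ΔY = +$245 billion, so ΔT = ΔY/(−c·k) = −(+$245 billion) × 0.43519 / 0.843 ≈ −$126 billion.
The government should cut lump-sum taxes by $126 billion.

−$126 billion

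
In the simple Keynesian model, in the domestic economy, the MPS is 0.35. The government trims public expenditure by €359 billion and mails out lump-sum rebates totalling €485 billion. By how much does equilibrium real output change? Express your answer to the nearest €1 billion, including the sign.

−€125 billion

MPC = 1 − MPS = 1 − 0.35 = 0.65.
Expenditure multiplier = 1/(1 − MPC) = 1/(1 − 0.65) = 1/0.35 ≈ 2.857.
ΔG contributes k·ΔG = (−€359 billion) / 0.35 ≈ −€1,025.7 billion.
ΔT of −€485 billion changes first-round spending by −c·ΔT = +€315.25 billion, contributing k·(−c·ΔT) = (+€315.25 billion) / 0.35 ≈ +€900.7 billion.
Net ΔY = k(ΔG − c·ΔT) = (−€43.75 billion) / 0.35 = −€125 billion.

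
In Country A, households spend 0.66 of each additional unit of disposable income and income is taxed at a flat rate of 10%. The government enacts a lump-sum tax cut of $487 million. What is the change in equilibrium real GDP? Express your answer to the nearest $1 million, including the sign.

A lump-sum tax change of −$487 million shifts disposable income by +$487 million; first-round consumption changes by −c × ΔT = −0.66 × (−$487 million) = +$321.42 million.
Expenditure multiplier = 1/(1 − c(1−t)) = 1/(1 − 0.66×0.9) = 1/0.406 ≈ 2.463.
The tax multiplier is −c × k ≈ −1.626, so ΔY = k × (−c·ΔT) = (+$321.42 million) / 0.406 ≈ +$792 million.

+$792 million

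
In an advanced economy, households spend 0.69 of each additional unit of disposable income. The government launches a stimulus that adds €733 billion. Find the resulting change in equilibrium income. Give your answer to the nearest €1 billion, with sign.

Government-spending multiplier = 1/(1 − MPC) = 1/(1 − 0.69) = 1/0.31 ≈ 3.226.
ΔY = k × ΔG = (+€733 billion) / 0.31 ≈ +€2,365 billion.

+€2,365 billion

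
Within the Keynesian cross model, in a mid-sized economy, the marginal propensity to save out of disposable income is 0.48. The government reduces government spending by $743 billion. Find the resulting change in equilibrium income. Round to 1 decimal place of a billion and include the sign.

−$1,547.9 billion

MPC = 1 − MPS = 1 − 0.48 = 0.52.
Spending multiplier = 1/(1 − MPC) = 1/(1 − 0.52) = 1/0.48 ≈ 2.083.
ΔY = k × ΔG = (−$743 billion) / 0.48 ≈ −$1,547.9 billion.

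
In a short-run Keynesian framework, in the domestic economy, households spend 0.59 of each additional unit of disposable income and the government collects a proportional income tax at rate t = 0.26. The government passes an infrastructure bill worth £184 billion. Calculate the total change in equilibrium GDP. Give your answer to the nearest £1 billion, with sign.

+£327 billion

Spending multiplier = 1/(1 − c(1−t)) = 1/(1 − 0.59×0.74) = 1/0.5634 ≈ 1.775.
ΔY = k × ΔG = (+£184 billion) / 0.5634 ≈ +£327 billion.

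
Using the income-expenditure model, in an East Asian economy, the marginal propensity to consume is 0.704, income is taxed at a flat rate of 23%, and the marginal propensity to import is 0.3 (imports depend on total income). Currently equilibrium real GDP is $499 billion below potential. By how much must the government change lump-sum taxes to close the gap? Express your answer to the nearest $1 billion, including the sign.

−$537 billion

Spending multiplier = 1/(1 − c(1−t) + m) = 1/(1 − 0.704×0.77 + 0.3) = 1/0.75792 ≈ 1.319.
Tax multiplier = −c·k = −0.704/0.75792 ≈ −0.929. Need ΔY = +$499 billion, so ΔT = ΔY/(−c·k) = −(+$499 billion) × 0.75792 / 0.704 ≈ −$537 billion.
The government should cut lump-sum taxes by $537 billion.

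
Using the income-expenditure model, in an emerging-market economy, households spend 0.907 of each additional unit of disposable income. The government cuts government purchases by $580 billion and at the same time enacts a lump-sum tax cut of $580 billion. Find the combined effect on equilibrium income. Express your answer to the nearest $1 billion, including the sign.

−$580 billion

Expenditure multiplier = 1/(1 − MPC) = 1/(1 − 0.907) = 1/0.093 ≈ 10.753.
ΔG contributes k·ΔG = (−$580 billion) / 0.093 ≈ −$6,236.6 billion.
ΔT of −$580 billion changes first-round spending by −c·ΔT = +$526.06 billion, contributing k·(−c·ΔT) = (+$526.06 billion) / 0.093 ≈ +$5,656.6 billion.
With ΔG = ΔT and no other leakages, the balanced-budget multiplier is 1, so ΔY = ΔG = −$580 billion.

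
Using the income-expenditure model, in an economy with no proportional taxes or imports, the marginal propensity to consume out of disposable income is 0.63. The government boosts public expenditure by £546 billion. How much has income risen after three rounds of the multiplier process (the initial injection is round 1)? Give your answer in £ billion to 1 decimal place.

£1,106.7 billion

Round 1 adds ΔG = £546 billion; each later round is MPC = 0.63 times the previous.
After 3 rounds: 546 + 343.98 + 216.7074 = ΔG·(1 − c^3)/(1 − c) = 546 × (1 − 0.250047)/0.37 ≈ £1,106.7 billion.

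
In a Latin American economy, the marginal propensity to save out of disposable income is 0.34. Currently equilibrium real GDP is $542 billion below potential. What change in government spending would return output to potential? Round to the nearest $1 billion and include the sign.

MPC = 1 − MPS = 1 − 0.34 = 0.66.
Spending multiplier = 1/(1 − MPC) = 1/(1 − 0.66) = 1/0.34 ≈ 2.941.
Need ΔY = +$542 billion, so ΔG = ΔY/k = (+$542 billion) × 0.34 ≈ +$184 billion.
The government should increase government spending by $184 billion.

+$184 billion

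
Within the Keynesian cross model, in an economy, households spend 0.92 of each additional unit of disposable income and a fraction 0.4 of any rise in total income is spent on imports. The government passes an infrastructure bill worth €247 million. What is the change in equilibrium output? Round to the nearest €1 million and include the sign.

+€515 million

Spending multiplier = 1/(1 − c + m) = 1/(1 − 0.92 + 0.4) = 1/0.48 ≈ 2.083.
ΔY = k × ΔG = (+€247 million) / 0.48 ≈ +€515 million.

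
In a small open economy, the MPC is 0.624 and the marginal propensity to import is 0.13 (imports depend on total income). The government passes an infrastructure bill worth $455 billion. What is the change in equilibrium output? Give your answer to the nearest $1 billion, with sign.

Expenditure multiplier = 1/(1 − c + m) = 1/(1 − 0.624 + 0.13) = 1/0.506 ≈ 1.976.
ΔY = k × ΔG = (+$455 billion) / 0.506 ≈ +$899 billion.

+$899 billion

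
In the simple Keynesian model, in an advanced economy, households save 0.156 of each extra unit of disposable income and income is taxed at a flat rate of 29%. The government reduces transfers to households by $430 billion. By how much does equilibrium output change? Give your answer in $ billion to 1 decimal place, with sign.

MPC = 1 − MPS = 1 − 0.156 = 0.844.
The transfer change shifts disposable income by −$430 billion, so first-round consumption changes by c·ΔTR = 0.844 × (−$430 billion) = −$362.92 billion.
Expenditure multiplier = 1/(1 − c(1−t)) = 1/(1 − 0.844×0.71) = 1/0.40076 ≈ 2.495.
The transfer multiplier is c × k ≈ 2.106, so ΔY = k × (c·ΔTR) = (−$362.92 billion) / 0.40076 ≈ −$905.6 billion.

−$905.6 billion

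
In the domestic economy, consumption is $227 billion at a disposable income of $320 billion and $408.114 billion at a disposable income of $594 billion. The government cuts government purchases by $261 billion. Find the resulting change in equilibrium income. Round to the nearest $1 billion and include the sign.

MPC = ΔC/ΔYd = (408.114 − 227)/(594 − 320) = 181.114/274 = 0.661.
Spending multiplier = 1/(1 − MPC) = 1/(1 − 0.661) = 1/0.339 ≈ 2.95.
ΔY = k × ΔG = (−$261 billion) / 0.339 ≈ −$770 billion.

−$770 billion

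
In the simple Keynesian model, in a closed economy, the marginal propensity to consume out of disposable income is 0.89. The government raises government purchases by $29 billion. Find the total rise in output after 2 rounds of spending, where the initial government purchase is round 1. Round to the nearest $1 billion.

Round 1 adds ΔG = $29 billion; each later round is MPC = 0.89 times the previous.
After 2 rounds: 29 + 25.81 = ΔG·(1 − c^2)/(1 − c) = 29 × (1 − 0.7921)/0.11 ≈ $55 billion.

$55 billion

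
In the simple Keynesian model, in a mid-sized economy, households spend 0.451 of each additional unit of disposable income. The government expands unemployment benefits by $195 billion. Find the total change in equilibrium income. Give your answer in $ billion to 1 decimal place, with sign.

+$160.2 billion

The transfer change shifts disposable income by +$195 billion, so first-round consumption changes by c·ΔTR = 0.451 × (+$195 billion) = +$87.945 billion.
Expenditure multiplier = 1/(1 − MPC) = 1/(1 − 0.451) = 1/0.549 ≈ 1.821.
The transfer multiplier is c × k ≈ 0.821, so ΔY = k × (c·ΔTR) = (+$87.945 billion) / 0.549 ≈ +$160.2 billion.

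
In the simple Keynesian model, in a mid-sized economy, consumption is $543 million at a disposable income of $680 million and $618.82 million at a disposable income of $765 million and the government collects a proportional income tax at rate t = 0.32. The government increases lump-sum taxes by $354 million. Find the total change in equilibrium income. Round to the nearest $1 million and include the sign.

MPC = ΔC/ΔYd = (618.82 − 543)/(765 − 680) = 75.82/85 = 0.892.
A lump-sum tax change of +$354 million shifts disposable income by −$354 million; first-round consumption changes by −c × ΔT = −0.892 × (+$354 million) = −$315.768 million.
Expenditure multiplier = 1/(1 − c(1−t)) = 1/(1 − 0.892×0.68) = 1/0.39344 ≈ 2.542.
The tax multiplier is −c × k ≈ −2.267, so ΔY = k × (−c·ΔT) = (−$315.768 million) / 0.39344 ≈ −$803 million.

−$803 million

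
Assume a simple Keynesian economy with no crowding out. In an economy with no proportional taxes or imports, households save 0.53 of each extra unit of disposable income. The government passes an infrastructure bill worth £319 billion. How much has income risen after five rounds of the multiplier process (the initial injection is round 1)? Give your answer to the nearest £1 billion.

MPC = 1 − MPS = 1 − 0.53 = 0.47.
Round 1 adds ΔG = £319 billion; each later round is MPC = 0.47 times the previous.
After 5 rounds: 319 + 149.93 + 70.4671 + 33.119537 + 15.56618239 = ΔG·(1 − c^5)/(1 − c) = 319 × (1 − 0.0229345007)/0.53 ≈ £588 billion.

£588 billion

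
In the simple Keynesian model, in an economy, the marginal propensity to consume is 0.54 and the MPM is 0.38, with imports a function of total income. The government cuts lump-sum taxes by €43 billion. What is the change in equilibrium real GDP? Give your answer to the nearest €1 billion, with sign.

A lump-sum tax change of −€43 billion shifts disposable income by +€43 billion; first-round consumption changes by −c × ΔT = −0.54 × (−€43 billion) = +€23.22 billion.
Expenditure multiplier = 1/(1 − c + m) = 1/(1 − 0.54 + 0.38) = 1/0.84 ≈ 1.19.
The tax multiplier is −c × k ≈ −0.643, so ΔY = k × (−c·ΔT) = (+€23.22 billion) / 0.84 ≈ +€28 billion.

+€28 billion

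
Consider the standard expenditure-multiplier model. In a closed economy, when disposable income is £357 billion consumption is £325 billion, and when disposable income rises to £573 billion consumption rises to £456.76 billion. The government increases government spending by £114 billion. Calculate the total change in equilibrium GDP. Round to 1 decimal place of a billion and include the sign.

+£292.3 billion

MPC = ΔC/ΔYd = (456.76 − 325)/(573 − 357) = 131.76/216 = 0.61.
Spending multiplier = 1/(1 − MPC) = 1/(1 − 0.61) = 1/0.39 ≈ 2.564.
ΔY = k × ΔG = (+£114 billion) / 0.39 ≈ +£292.3 billion.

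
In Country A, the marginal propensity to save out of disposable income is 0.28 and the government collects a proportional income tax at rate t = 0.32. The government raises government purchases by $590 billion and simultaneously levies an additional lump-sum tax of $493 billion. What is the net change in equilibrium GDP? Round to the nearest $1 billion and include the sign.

+$461 billion

MPC = 1 − MPS = 1 − 0.28 = 0.72.
Expenditure multiplier = 1/(1 − c(1−t)) = 1/(1 − 0.72×0.68) = 1/0.5104 ≈ 1.959.
ΔG contributes k·ΔG = (+$590 billion) / 0.5104 ≈ +$1,156 billion.
ΔT of +$493 billion changes first-round spending by −c·ΔT = −$354.96 billion, contributing k·(−c·ΔT) = (−$354.96 billion) / 0.5104 ≈ −$695.5 billion.
Net ΔY = k(ΔG − c·ΔT) = (+$235.04 billion) / 0.5104 ≈ +$461 billion.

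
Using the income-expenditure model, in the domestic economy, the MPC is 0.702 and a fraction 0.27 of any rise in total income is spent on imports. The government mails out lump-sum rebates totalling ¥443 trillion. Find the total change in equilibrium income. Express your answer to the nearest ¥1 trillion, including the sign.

A lump-sum tax change of −¥443 trillion shifts disposable income by +¥443 trillion; first-round consumption changes by −c × ΔT = −0.702 × (−¥443 trillion) = +¥310.986 trillion.
Expenditure multiplier = 1/(1 − c + m) = 1/(1 − 0.702 + 0.27) = 1/0.568 ≈ 1.761.
The tax multiplier is −c × k ≈ −1.236, so ΔY = k × (−c·ΔT) = (+¥310.986 trillion) / 0.568 ≈ +¥548 trillion.

+¥548 trillion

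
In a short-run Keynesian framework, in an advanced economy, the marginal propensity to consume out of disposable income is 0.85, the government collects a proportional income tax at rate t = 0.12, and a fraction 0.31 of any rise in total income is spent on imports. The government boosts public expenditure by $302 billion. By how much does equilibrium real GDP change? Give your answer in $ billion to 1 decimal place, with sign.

Expenditure multiplier = 1/(1 − c(1−t) + m) = 1/(1 − 0.85×0.88 + 0.31) = 1/0.562 ≈ 1.779.
ΔY = k × ΔG = (+$302 billion) / 0.562 ≈ +$537.4 billion.

+$537.4 billion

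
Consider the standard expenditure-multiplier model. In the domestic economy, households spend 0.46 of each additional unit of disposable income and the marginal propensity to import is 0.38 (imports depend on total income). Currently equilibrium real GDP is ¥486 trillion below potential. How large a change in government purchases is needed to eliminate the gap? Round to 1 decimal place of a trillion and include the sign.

Spending multiplier = 1/(1 − c + m) = 1/(1 − 0.46 + 0.38) = 1/0.92 ≈ 1.087.
Need ΔY = +¥486 trillion, so ΔG = ΔY/k = (+¥486 trillion) × 0.92 ≈ +¥447.1 trillion.
The government should increase government purchases by ¥447.1 trillion.

+¥447.1 trillion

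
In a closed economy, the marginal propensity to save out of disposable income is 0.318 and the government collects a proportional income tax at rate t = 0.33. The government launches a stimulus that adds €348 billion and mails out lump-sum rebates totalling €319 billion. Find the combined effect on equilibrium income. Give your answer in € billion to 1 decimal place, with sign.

MPC = 1 − MPS = 1 − 0.318 = 0.682.
Expenditure multiplier = 1/(1 − c(1−t)) = 1/(1 − 0.682×0.67) = 1/0.54306 ≈ 1.841.
ΔG contributes k·ΔG = (+€348 billion) / 0.54306 ≈ +€640.8 billion.
ΔT of −€319 billion changes first-round spending by −c·ΔT = +€217.558 billion, contributing k·(−c·ΔT) = (+€217.558 billion) / 0.54306 ≈ +€400.6 billion.
Net ΔY = k(ΔG − c·ΔT) = (+€565.558 billion) / 0.54306 ≈ +€1,041.4 billion.

+€1,041.4 billion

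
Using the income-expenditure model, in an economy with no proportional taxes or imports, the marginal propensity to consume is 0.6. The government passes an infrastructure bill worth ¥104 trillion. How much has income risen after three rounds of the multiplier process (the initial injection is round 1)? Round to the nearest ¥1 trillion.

Round 1 adds ΔG = ¥104 trillion; each later round is MPC = 0.6 times the previous.
After 3 rounds: 104 + 62.4 + 37.44 = ΔG·(1 − c^3)/(1 − c) = 104 × (1 − 0.216)/0.4 ≈ ¥204 trillion.

¥204 trillion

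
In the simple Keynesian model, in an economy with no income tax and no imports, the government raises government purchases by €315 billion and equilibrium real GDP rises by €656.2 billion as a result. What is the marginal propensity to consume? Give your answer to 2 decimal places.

Implied spending multiplier k = ΔY/ΔG = 656.2/315 ≈ 2.0832.
Since k = 1/(1 − MPC), MPC = 1 − 1/k = 1 − ΔG/ΔY = 1 − 315/656.2 ≈ 0.52.

0.52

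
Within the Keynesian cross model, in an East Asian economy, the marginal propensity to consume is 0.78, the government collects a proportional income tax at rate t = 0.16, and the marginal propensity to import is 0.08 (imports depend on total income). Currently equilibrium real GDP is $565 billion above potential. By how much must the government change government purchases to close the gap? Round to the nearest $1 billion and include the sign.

−$240 billion

Spending multiplier = 1/(1 − c(1−t) + m) = 1/(1 − 0.78×0.84 + 0.08) = 1/0.4248 ≈ 2.354.
Need ΔY = −$565 billion, so ΔG = ΔY/k = (−$565 billion) × 0.4248 ≈ −$240 billion.
The government should cut government purchases by $240 billion.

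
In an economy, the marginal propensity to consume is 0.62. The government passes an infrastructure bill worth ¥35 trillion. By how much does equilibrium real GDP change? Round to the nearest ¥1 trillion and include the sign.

Expenditure multiplier = 1/(1 − MPC) = 1/(1 − 0.62) = 1/0.38 ≈ 2.632.
ΔY = k × ΔG = (+¥35 trillion) / 0.38 ≈ +¥92 trillion.

+¥92 trillion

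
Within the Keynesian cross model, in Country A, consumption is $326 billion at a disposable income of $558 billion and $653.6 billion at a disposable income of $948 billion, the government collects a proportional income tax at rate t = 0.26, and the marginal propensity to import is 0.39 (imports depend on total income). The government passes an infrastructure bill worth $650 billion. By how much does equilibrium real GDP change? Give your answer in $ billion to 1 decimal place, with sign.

+$845.9 billion

MPC = ΔC/ΔYd = (653.6 − 326)/(948 − 558) = 327.6/390 = 0.84.
Spending multiplier = 1/(1 − c(1−t) + m) = 1/(1 − 0.84×0.74 + 0.39) = 1/0.7684 ≈ 1.301.
ΔY = k × ΔG = (+$650 billion) / 0.7684 ≈ +$845.9 billion.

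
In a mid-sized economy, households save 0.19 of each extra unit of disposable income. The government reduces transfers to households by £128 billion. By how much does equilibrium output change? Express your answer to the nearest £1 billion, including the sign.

MPC = 1 − MPS = 1 − 0.19 = 0.81.
The transfer change shifts disposable income by −£128 billion, so first-round consumption changes by c·ΔTR = 0.81 × (−£128 billion) = −£103.68 billion.
Expenditure multiplier = 1/(1 − MPC) = 1/(1 − 0.81) = 1/0.19 ≈ 5.263.
The transfer multiplier is c × k ≈ 4.263, so ΔY = k × (c·ΔTR) = (−£103.68 billion) / 0.19 ≈ −£546 billion.

−£546 billion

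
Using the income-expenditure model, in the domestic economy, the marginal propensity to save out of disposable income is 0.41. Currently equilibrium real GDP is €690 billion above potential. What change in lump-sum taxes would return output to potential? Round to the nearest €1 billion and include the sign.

+€479 billion

MPC = 1 − MPS = 1 − 0.41 = 0.59.
Spending multiplier = 1/(1 − MPC) = 1/(1 − 0.59) = 1/0.41 ≈ 2.439.
Tax multiplier = −c·k = −0.59/0.41 ≈ −1.439. Need ΔY = −€690 billion, so ΔT = ΔY/(−c·k) = −(−€690 billion) × 0.41 / 0.59 ≈ +€479 billion.
The government should raise lump-sum taxes by €479 billion.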